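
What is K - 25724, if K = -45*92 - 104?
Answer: -29968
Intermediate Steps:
K = -4244 (K = -4140 - 104 = -4244)
K - 25724 = -4244 - 25724 = -29968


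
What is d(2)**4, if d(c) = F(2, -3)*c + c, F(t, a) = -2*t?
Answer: 1296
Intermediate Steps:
d(c) = -3*c (d(c) = (-2*2)*c + c = -4*c + c = -3*c)
d(2)**4 = (-3*2)**4 = (-6)**4 = 1296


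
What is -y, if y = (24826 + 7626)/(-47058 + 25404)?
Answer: 16226/10827 ≈ 1.4987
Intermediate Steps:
y = -16226/10827 (y = 32452/(-21654) = 32452*(-1/21654) = -16226/10827 ≈ -1.4987)
-y = -1*(-16226/10827) = 16226/10827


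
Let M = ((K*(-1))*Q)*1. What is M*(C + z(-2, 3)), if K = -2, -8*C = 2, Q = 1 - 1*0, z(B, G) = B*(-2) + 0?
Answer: 15/2 ≈ 7.5000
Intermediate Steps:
z(B, G) = -2*B (z(B, G) = -2*B + 0 = -2*B)
Q = 1 (Q = 1 + 0 = 1)
C = -¼ (C = -⅛*2 = -¼ ≈ -0.25000)
M = 2 (M = (-2*(-1)*1)*1 = (2*1)*1 = 2*1 = 2)
M*(C + z(-2, 3)) = 2*(-¼ - 2*(-2)) = 2*(-¼ + 4) = 2*(15/4) = 15/2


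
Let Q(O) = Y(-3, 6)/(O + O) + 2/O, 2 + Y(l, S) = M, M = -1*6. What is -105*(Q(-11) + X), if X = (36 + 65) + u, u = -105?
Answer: 4410/11 ≈ 400.91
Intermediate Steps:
M = -6
Y(l, S) = -8 (Y(l, S) = -2 - 6 = -8)
Q(O) = -2/O (Q(O) = -8/(O + O) + 2/O = -8*1/(2*O) + 2/O = -4/O + 2/O = -2/O)
X = -4 (X = (36 + 65) - 105 = 101 - 105 = -4)
-105*(Q(-11) + X) = -105*(-2/(-11) - 4) = -105*(-2*(-1/11) - 4) = -105*(2/11 - 4) = -105*(-42/11) = 4410/11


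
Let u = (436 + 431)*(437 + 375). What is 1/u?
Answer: 1/704004 ≈ 1.4204e-6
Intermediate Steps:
u = 704004 (u = 867*812 = 704004)
1/u = 1/704004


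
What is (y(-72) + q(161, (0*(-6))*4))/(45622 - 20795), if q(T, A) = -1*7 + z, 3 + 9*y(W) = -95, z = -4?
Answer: -197/223443 ≈ -0.00088166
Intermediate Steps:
y(W) = -98/9 (y(W) = -⅓ + (⅑)*(-95) = -⅓ - 95/9 = -98/9)
q(T, A) = -11 (q(T, A) = -1*7 - 4 = -7 - 4 = -11)
(y(-72) + q(161, (0*(-6))*4))/(45622 - 20795) = (-98/9 - 11)/(45622 - 20795) = -197/9/24827 = -197/9*1/24827 = -197/223443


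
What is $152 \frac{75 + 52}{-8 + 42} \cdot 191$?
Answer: $\frac{1843532}{17} \approx 1.0844 \cdot 10^{5}$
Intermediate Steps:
$152 \frac{75 + 52}{-8 + 42} \cdot 191 = 152 \cdot \frac{127}{34} \cdot 191 = \frac{9652}{17} \cdot 191 = \frac{1843532}{17}$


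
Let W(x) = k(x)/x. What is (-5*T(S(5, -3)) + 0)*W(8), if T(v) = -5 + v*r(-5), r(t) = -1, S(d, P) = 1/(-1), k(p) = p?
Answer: 20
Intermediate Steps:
S(d, P) = -1
T(v) = -5 - v (T(v) = -5 + v*(-1) = -5 - v)
W(x) = 1 (W(x) = x/x = 1)
(-5*T(S(5, -3)) + 0)*W(8) = (-5*(-5 - 1*(-1)) + 0)*1 = (-5*(-5 + 1) + 0)*1 = (-5*(-4) + 0)*1 = (20 + 0)*1 = 20*1 = 20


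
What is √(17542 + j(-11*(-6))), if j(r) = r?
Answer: 2*√4402 ≈ 132.70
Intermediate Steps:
√(17542 + j(-11*(-6))) = √(17542 - 11*(-6)) = √(17542 + 66) = √17608 = 2*√4402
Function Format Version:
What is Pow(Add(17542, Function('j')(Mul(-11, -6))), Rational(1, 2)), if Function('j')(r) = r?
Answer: Mul(2, Pow(4402, Rational(1, 2))) ≈ 132.70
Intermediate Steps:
Pow(Add(17542, Function('j')(Mul(-11, -6))), Rational(1, 2)) = Pow(Add(17542, Mul(-11, -6)), Rational(1, 2)) = Pow(Add(17542, 66), Rational(1, 2)) = Pow(17608, Rational(1, 2)) = Mul(2, Pow(4402, Rational(1, 2)))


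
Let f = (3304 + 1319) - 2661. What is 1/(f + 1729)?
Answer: 1/3691 ≈ 0.00027093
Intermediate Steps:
f = 1962 (f = 4623 - 2661 = 1962)
1/(f + 1729) = 1/(1962 + 1729) = 1/3691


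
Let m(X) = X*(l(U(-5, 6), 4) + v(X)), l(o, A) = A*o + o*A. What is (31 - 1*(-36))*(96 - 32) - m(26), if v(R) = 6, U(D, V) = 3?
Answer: 3508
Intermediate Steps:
l(o, A) = 2*A*o (l(o, A) = A*o + A*o = 2*A*o)
m(X) = 30*X (m(X) = X*(2*4*3 + 6) = X*(24 + 6) = X*30 = 30*X)
(31 - 1*(-36))*(96 - 32) - m(26) = (31 - 1*(-36))*(96 - 32) - 30*26 = (31 + 36)*64 - 1*780 = 67*64 - 780 = 4288 - 780 = 3508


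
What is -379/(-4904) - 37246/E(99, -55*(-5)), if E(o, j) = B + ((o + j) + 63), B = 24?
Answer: -182479665/2260744 ≈ -80.717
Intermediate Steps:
E(o, j) = 87 + j + o (E(o, j) = 24 + ((o + j) + 63) = 24 + ((j + o) + 63) = 24 + (63 + j + o) = 87 + j + o)
-379/(-4904) - 37246/E(99, -55*(-5)) = -379/(-4904) - 37246/(87 - 55*(-5) + 99) = -379*(-1/4904) - 37246/(87 + 275 + 99) = 379/4904 - 37246/461 = -182479665/2260744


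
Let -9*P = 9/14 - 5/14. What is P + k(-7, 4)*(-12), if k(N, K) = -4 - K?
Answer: 6046/63 ≈ 95.968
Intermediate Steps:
P = -2/63 (P = -(9/14 - 5/14)/9 = -⅑*2/7 = -2/63 ≈ -0.031746)
P + k(-7, 4)*(-12) = -2/63 + (-4 - 1*4)*(-12) = -2/63 + (-4 - 4)*(-12) = -2/63 - 8*(-12) = -2/63 + 96 = 6046/63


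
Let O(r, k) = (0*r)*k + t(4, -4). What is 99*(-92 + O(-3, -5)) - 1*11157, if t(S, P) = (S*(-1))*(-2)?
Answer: -19473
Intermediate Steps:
t(S, P) = 2*S (t(S, P) = -S*(-2) = 2*S)
O(r, k) = 8 (O(r, k) = (0*r)*k + 2*4 = 0*k + 8 = 0 + 8 = 8)
99*(-92 + O(-3, -5)) - 1*11157 = 99*(-92 + 8) - 1*11157 = 99*(-84) - 11157 = -8316 - 11157 = -19473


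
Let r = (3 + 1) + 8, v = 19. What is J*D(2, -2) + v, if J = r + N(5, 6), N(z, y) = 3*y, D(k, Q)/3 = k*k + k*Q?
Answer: 19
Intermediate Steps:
D(k, Q) = 3*k² + 3*Q*k (D(k, Q) = 3*(k*k + k*Q) = 3*(k² + Q*k) = 3*k² + 3*Q*k)
r = 12 (r = 4 + 8 = 12)
J = 30 (J = 12 + 3*6 = 12 + 18 = 30)
J*D(2, -2) + v = 30*(3*2*(-2 + 2)) + 19 = 30*(3*2*0) + 19 = 30*0 + 19 = 0 + 19 = 19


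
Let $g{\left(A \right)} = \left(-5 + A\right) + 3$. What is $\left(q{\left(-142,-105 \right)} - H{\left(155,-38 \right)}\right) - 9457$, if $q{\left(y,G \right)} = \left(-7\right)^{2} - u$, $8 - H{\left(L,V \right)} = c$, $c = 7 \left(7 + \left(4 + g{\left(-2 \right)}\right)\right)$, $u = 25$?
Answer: $-9392$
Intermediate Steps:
$g{\left(A \right)} = -2 + A$
$c = 49$ ($c = 7 \left(7 + \left(4 - 4\right)\right) = 7 \left(7 + 0\right) = 7 \cdot 7 = 49$)
$H{\left(L,V \right)} = -41$ ($H{\left(L,V \right)} = 8 - 49 = -41$)
$q{\left(y,G \right)} = 24$ ($q{\left(y,G \right)} = \left(-7\right)^{2} - 25 = 49 - 25 = 24$)
$\left(q{\left(-142,-105 \right)} - H{\left(155,-38 \right)}\right) - 9457 = \left(24 - -41\right) - 9457 = \left(24 + 41\right) - 9457 = 65 - 9457 = -9392$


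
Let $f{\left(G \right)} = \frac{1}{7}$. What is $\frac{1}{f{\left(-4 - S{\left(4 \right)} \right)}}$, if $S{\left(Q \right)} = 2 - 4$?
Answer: $7$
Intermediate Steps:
$S{\left(Q \right)} = -2$
$f{\left(G \right)} = \frac{1}{7}$
$\frac{1}{f{\left(-4 - S{\left(4 \right)} \right)}} = \frac{1}{\frac{1}{7}} = 7$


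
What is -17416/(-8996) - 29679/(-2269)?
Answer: 76627297/5102981 ≈ 15.016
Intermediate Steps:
-17416/(-8996) - 29679/(-2269) = -17416*(-1/8996) - 29679*(-1/2269) = 4354/2249 + 29679/2269 = 76627297/5102981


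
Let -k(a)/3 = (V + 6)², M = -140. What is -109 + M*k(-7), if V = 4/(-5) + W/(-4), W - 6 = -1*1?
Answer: 128881/20 ≈ 6444.0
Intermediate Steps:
W = 5 (W = 6 - 1*1 = 6 - 1 = 5)
V = -41/20 (V = 4/(-5) + 5/(-4) = 4*(-⅕) + 5*(-¼) = -⅘ - 5/4 = -41/20 ≈ -2.0500)
k(a) = -18723/400 (k(a) = -3*(-41/20 + 6)² = -3*(79/20)² = -3*6241/400 = -18723/400)
-109 + M*k(-7) = -109 - 140*(-18723/400) = -109 + 131061/20 = 128881/20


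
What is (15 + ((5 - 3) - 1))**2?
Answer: 256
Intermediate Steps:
(15 + ((5 - 3) - 1))**2 = (15 + (2 - 1))**2 = (15 + 1)**2 = 16**2 = 256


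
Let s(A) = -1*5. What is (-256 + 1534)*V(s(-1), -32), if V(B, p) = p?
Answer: -40896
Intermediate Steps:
s(A) = -5
(-256 + 1534)*V(s(-1), -32) = (-256 + 1534)*(-32) = 1278*(-32) = -40896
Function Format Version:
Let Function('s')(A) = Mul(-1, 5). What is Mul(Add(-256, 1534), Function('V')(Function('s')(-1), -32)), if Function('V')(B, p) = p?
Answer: -40896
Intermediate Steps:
Function('s')(A) = -5
Mul(Add(-256, 1534), Function('V')(Function('s')(-1), -32)) = Mul(Add(-256, 1534), -32) = Mul(1278, -32) = -40896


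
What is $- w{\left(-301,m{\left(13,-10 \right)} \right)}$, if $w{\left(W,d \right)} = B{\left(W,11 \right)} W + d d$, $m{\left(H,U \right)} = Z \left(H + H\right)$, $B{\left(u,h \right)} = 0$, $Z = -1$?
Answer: $-676$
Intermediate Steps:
$m{\left(H,U \right)} = - 2 H$ ($m{\left(H,U \right)} = - (H + H) = - 2 H$)
$w{\left(W,d \right)} = d^{2}$ ($w{\left(W,d \right)} = 0 W + d d = 0 + d^{2} = d^{2}$)
$- w{\left(-301,m{\left(13,-10 \right)} \right)} = - \left(\left(-2\right) 13\right)^{2} = - \left(-26\right)^{2} = \left(-1\right) 676 = -676$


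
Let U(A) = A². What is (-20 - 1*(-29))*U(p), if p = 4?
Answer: 144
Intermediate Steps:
(-20 - 1*(-29))*U(p) = (-20 - 1*(-29))*4² = (-20 + 29)*16 = 9*16 = 144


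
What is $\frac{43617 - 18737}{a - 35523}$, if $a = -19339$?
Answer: $- \frac{12440}{27431} \approx -0.4535$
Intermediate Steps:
$\frac{43617 - 18737}{a - 35523} = \frac{43617 - 18737}{-19339 - 35523} = \frac{24880}{-54862} = 24880 \left(- \frac{1}{54862}\right) = - \frac{12440}{27431}$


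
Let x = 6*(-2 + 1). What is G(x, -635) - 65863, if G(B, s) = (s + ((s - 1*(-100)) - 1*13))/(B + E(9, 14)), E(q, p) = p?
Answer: -528087/8 ≈ -66011.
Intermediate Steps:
x = -6 (x = 6*(-1) = -6)
G(B, s) = (87 + 2*s)/(14 + B) (G(B, s) = (s + ((s - 1*(-100)) - 1*13))/(B + 14) = (s + ((s + 100) - 13))/(14 + B) = (s + ((100 + s) - 13))/(14 + B) = (s + (87 + s))/(14 + B) = (87 + 2*s)/(14 + B))
G(x, -635) - 65863 = (87 + 2*(-635))/(14 - 6) - 65863 = (87 - 1270)/8 - 65863 = (1/8)*(-1183) - 65863 = -1183/8 - 65863 = -528087/8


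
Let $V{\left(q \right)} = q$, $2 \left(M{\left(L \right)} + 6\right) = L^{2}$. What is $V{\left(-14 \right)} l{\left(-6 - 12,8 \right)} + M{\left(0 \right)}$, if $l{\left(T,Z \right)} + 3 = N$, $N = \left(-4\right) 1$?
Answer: $92$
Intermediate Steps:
$M{\left(L \right)} = -6 + \frac{L^{2}}{2}$
$N = -4$
$l{\left(T,Z \right)} = -7$ ($l{\left(T,Z \right)} = -3 - 4 = -7$)
$V{\left(-14 \right)} l{\left(-6 - 12,8 \right)} + M{\left(0 \right)} = \left(-14\right) \left(-7\right) - \left(6 - \frac{0^{2}}{2}\right) = 98 + \left(-6 + \frac{1}{2} \cdot 0\right) = 98 + \left(-6 + 0\right) = 98 - 6 = 92$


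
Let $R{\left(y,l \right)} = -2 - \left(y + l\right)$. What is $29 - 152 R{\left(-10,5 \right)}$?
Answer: $-427$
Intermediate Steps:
$R{\left(y,l \right)} = -2 - l - y$ ($R{\left(y,l \right)} = -2 - \left(l + y\right) = -2 - l - y$)
$29 - 152 R{\left(-10,5 \right)} = 29 - 152 \left(-2 - 5 - -10\right) = 29 - 152 \left(-2 - 5 + 10\right) = 29 - 456 = -427$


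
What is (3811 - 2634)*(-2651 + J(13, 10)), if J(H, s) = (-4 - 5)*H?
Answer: -3257936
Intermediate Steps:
J(H, s) = -9*H
(3811 - 2634)*(-2651 + J(13, 10)) = (3811 - 2634)*(-2651 - 9*13) = 1177*(-2651 - 117) = 1177*(-2768) = -3257936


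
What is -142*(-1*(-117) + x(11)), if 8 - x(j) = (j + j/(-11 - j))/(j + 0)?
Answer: -193759/11 ≈ -17614.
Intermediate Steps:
x(j) = 8 - (j + j/(-11 - j))/j (x(j) = 8 - (j + j/(-11 - j))/(j + 0) = 8 - (j + j/(-11 - j))/j)
-142*(-1*(-117) + x(11)) = -142*(-1*(-117) + (78 + 7*11)/(11 + 11)) = -142*(117 + (78 + 77)/22) = -142*(117 + (1/22)*155) = -142*(117 + 155/22) = -142*2729/22 = -193759/11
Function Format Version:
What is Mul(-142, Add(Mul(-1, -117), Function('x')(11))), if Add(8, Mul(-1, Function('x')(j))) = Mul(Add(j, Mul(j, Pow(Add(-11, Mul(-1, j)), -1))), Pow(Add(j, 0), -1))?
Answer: Rational(-193759, 11) ≈ -17614.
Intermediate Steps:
Function('x')(j) = Add(8, Mul(-1, Pow(j, -1), Add(j, Mul(j, Pow(Add(-11, Mul(-1, j)), -1))))) (Function('x')(j) = Add(8, Mul(-1, Mul(Add(j, Mul(j, Pow(Add(-11, Mul(-1, j)), -1))), Pow(Add(j, 0), -1)))) = Add(8, Mul(-1, Mul(Add(j, Mul(j, Pow(Add(-11, Mul(-1, j)), -1))), Pow(j, -1)))) = Add(8, Mul(-1, Mul(Pow(j, -1), Add(j, Mul(j, Pow(Add(-11, Mul(-1, j)), -1)))))) = Add(8, Mul(-1, Pow(j, -1), Add(j, Mul(j, Pow(Add(-11, Mul(-1, j)), -1))))))
Mul(-142, Add(Mul(-1, -117), Function('x')(11))) = Mul(-142, Add(Mul(-1, -117), Mul(Pow(Add(11, 11), -1), Add(78, Mul(7, 11))))) = Mul(-142, Add(117, Mul(Pow(22, -1), Add(78, 77)))) = Mul(-142, Add(117, Mul(Rational(1, 22), 155))) = Mul(-142, Add(117, Rational(155, 22))) = Mul(-142, Rational(2729, 22)) = Rational(-193759, 11)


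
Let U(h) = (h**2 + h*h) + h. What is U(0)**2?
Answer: 0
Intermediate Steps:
U(h) = h + 2*h**2 (U(h) = (h**2 + h**2) + h = 2*h**2 + h = h + 2*h**2)
U(0)**2 = (0*(1 + 2*0))**2 = (0*(1 + 0))**2 = (0*1)**2 = 0**2 = 0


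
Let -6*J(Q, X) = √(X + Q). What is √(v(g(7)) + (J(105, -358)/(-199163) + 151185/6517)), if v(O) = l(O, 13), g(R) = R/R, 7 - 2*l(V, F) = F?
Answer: √(24999972972532783848 + 1035760326258*I*√253)/1112524518 ≈ 4.4943 + 1.4808e-6*I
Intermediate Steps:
J(Q, X) = -√(Q + X)/6 (J(Q, X) = -√(X + Q)/6 = -√(Q + X)/6)
l(V, F) = 7/2 - F/2
g(R) = 1
v(O) = -3 (v(O) = 7/2 - ½*13 = 7/2 - 13/2 = -3)
√(v(g(7)) + (J(105, -358)/(-199163) + 151185/6517)) = √(-3 + (-√(105 - 358)/6/(-199163) + 151185/6517)) = √(-3 + (-I*√253/6*(-1/199163) + 151185*(1/6517))) = √(-3 + (-I*√253/6*(-1/199163) + 151185/6517)) = √(-3 + (I*√253/1194978 + 151185/6517)) = √(-3 + (151185/6517 + I*√253/1194978)) = √(131634/6517 + I*√253/1194978)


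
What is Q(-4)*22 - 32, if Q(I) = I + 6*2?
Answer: 144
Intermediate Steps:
Q(I) = 12 + I (Q(I) = I + 12 = 12 + I)
Q(-4)*22 - 32 = (12 - 4)*22 - 32 = 8*22 - 32 = 176 - 32 = 144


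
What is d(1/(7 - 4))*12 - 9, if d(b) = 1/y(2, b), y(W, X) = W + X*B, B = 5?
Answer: -63/11 ≈ -5.7273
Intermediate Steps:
y(W, X) = W + 5*X (y(W, X) = W + X*5 = W + 5*X)
d(b) = 1/(2 + 5*b)
d(1/(7 - 4))*12 - 9 = 12/(2 + 5/(7 - 4)) - 9 = 12/(2 + 5/3) - 9 = 12/(11/3) - 9 = (3/11)*12 - 9 = 36/11 - 9 = -63/11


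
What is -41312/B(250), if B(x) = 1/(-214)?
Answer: 8840768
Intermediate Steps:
B(x) = -1/214
-41312/B(250) = -41312/(-1/214) = -41312*(-214) = 8840768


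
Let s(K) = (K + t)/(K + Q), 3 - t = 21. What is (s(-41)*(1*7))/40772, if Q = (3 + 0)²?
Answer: 413/1304704 ≈ 0.00031655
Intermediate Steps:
t = -18 (t = 3 - 1*21 = 3 - 21 = -18)
Q = 9 (Q = 3² = 9)
s(K) = (-18 + K)/(9 + K) (s(K) = (K - 18)/(K + 9) = (-18 + K)/(9 + K))
(s(-41)*(1*7))/40772 = (((-18 - 41)/(9 - 41))*(1*7))/40772 = ((-59/(-32))*7)*(1/40772) = (-1/32*(-59)*7)*(1/40772) = ((59/32)*7)*(1/40772) = (413/32)*(1/40772) = 413/1304704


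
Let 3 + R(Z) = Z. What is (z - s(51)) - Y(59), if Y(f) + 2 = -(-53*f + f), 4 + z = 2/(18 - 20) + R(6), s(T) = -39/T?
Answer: -52143/17 ≈ -3067.2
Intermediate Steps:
R(Z) = -3 + Z
z = -2 (z = -4 + (2/(18 - 20) + (-3 + 6)) = -4 + (2/(-2) + 3) = -4 + (-½*2 + 3) = -4 + (-1 + 3) = -4 + 2 = -2)
Y(f) = -2 + 52*f (Y(f) = -2 - (-53*f + f) = -2 - (-52)*f = -2 + 52*f)
(z - s(51)) - Y(59) = (-2 - (-39)/51) - (-2 + 52*59) = (-2 - (-39)/51) - (-2 + 3068) = (-2 - 1*(-13/17)) - 1*3066 = (-2 + 13/17) - 3066 = -21/17 - 3066 = -52143/17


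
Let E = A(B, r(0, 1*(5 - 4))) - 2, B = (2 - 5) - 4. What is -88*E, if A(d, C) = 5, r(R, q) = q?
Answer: -264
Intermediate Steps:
B = -7 (B = -3 - 4 = -7)
E = 3 (E = 5 - 2 = 3)
-88*E = -88*3 = -264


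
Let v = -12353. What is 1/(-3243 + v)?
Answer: -1/15596 ≈ -6.4119e-5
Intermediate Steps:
1/(-3243 + v) = 1/(-3243 - 12353) = 1/(-15596) = -1/15596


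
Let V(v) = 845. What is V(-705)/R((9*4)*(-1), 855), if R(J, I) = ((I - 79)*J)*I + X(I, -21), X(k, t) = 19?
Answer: -845/23885261 ≈ -3.5377e-5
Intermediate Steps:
R(J, I) = 19 + I*J*(-79 + I) (R(J, I) = ((I - 79)*J)*I + 19 = ((-79 + I)*J)*I + 19 = (J*(-79 + I))*I + 19 = I*J*(-79 + I) + 19 = 19 + I*J*(-79 + I))
V(-705)/R((9*4)*(-1), 855) = 845/(19 + ((9*4)*(-1))*855² - 79*855*(9*4)*(-1)) = 845/(19 + (36*(-1))*731025 - 79*855*36*(-1)) = 845/(19 - 36*731025 - 79*855*(-36)) = 845/(19 - 26316900 + 2431620) = 845/(-23885261) = 845*(-1/23885261) = -845/23885261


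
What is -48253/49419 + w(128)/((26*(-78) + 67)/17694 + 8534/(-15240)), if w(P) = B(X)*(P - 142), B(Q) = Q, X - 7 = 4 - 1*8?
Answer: 45914192756431/744934741407 ≈ 61.635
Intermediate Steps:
X = 3 (X = 7 + (4 - 1*8) = 7 + (4 - 8) = 7 - 4 = 3)
w(P) = -426 + 3*P (w(P) = 3*(P - 142) = 3*(-142 + P) = -426 + 3*P)
-48253/49419 + w(128)/((26*(-78) + 67)/17694 + 8534/(-15240)) = -48253/49419 + (-426 + 3*128)/((26*(-78) + 67)/17694 + 8534/(-15240)) = -48253*1/49419 + (-426 + 384)/((-2028 + 67)*(1/17694) + 8534*(-1/15240)) = -48253/49419 - 42/(-1961*1/17694 - 4267/7620) = -48253/49419 - 42/(-1961/17694 - 4267/7620) = -48253/49419 - 42/(-15073853/22471380) = -48253/49419 - 42*(-22471380/15073853) = -48253/49419 + 943797960/15073853 = 45914192756431/744934741407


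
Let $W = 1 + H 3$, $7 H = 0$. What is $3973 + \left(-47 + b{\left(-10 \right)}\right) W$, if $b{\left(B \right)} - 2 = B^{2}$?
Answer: $4028$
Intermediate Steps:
$H = 0$ ($H = \frac{1}{7} \cdot 0 = 0$)
$b{\left(B \right)} = 2 + B^{2}$
$W = 1$ ($W = 1 + 0 \cdot 3 = 1 + 0 = 1$)
$3973 + \left(-47 + b{\left(-10 \right)}\right) W = 3973 + \left(-47 + \left(2 + \left(-10\right)^{2}\right)\right) 1 = 3973 + \left(-47 + \left(2 + 100\right)\right) 1 = 3973 + \left(-47 + 102\right) 1 = 3973 + 55 \cdot 1 = 3973 + 55 = 4028$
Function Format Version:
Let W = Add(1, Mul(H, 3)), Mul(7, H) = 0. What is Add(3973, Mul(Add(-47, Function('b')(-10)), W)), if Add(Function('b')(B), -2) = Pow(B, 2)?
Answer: 4028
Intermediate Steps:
H = 0 (H = Mul(Rational(1, 7), 0) = 0)
Function('b')(B) = Add(2, Pow(B, 2))
W = 1 (W = Add(1, Mul(0, 3)) = Add(1, 0) = 1)
Add(3973, Mul(Add(-47, Function('b')(-10)), W)) = Add(3973, Mul(Add(-47, Add(2, Pow(-10, 2))), 1)) = Add(3973, Mul(Add(-47, Add(2, 100)), 1)) = Add(3973, Mul(Add(-47, 102), 1)) = Add(3973, Mul(55, 1)) = Add(3973, 55) = 4028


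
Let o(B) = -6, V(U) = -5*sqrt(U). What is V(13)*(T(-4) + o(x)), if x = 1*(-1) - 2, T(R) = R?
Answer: 50*sqrt(13) ≈ 180.28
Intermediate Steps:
x = -3 (x = -1 - 2 = -3)
V(13)*(T(-4) + o(x)) = (-5*sqrt(13))*(-4 - 6) = -5*sqrt(13)*(-10) = 50*sqrt(13)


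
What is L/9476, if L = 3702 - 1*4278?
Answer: -144/2369 ≈ -0.060785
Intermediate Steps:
L = -576 (L = 3702 - 4278 = -576)
L/9476 = -576/9476 = -576*1/9476 = -144/2369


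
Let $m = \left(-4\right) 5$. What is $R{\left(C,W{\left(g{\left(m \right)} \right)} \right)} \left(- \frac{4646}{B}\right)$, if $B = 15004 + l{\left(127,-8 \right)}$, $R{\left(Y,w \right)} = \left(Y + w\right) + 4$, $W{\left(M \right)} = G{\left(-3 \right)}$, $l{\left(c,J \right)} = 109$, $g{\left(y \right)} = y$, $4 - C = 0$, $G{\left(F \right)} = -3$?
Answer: $- \frac{23230}{15113} \approx -1.5371$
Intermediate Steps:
$C = 4$ ($C = 4 - 0 = 4 + 0 = 4$)
$m = -20$
$W{\left(M \right)} = -3$
$R{\left(Y,w \right)} = 4 + Y + w$
$B = 15113$ ($B = 15004 + 109 = 15113$)
$R{\left(C,W{\left(g{\left(m \right)} \right)} \right)} \left(- \frac{4646}{B}\right) = \left(4 + 4 - 3\right) \left(- \frac{4646}{15113}\right) = 5 \left(\left(-4646\right) \frac{1}{15113}\right) = 5 \left(- \frac{4646}{15113}\right) = - \frac{23230}{15113}$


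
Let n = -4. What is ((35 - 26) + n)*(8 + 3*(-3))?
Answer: -5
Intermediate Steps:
((35 - 26) + n)*(8 + 3*(-3)) = ((35 - 26) - 4)*(8 + 3*(-3)) = (9 - 4)*(8 - 9) = 5*(-1) = -5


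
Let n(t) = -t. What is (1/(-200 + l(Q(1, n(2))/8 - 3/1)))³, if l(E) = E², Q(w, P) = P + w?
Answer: -262144/1804707859375 ≈ -1.4526e-7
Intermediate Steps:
(1/(-200 + l(Q(1, n(2))/8 - 3/1)))³ = (1/(-200 + ((-1*2 + 1)/8 - 3/1)²))³ = (1/(-200 + ((-2 + 1)*(⅛) - 3*1)²))³ = (1/(-200 + (-1*⅛ - 3)²))³ = (1/(-200 + (-⅛ - 3)²))³ = (1/(-200 + (-25/8)²))³ = (1/(-200 + 625/64))³ = (1/(-12175/64))³ = (-64/12175)³ = -262144/1804707859375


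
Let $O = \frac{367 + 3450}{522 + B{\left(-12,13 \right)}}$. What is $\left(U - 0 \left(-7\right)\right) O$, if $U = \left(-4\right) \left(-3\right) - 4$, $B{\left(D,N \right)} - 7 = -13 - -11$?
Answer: $\frac{30536}{527} \approx 57.943$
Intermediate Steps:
$B{\left(D,N \right)} = 5$ ($B{\left(D,N \right)} = 7 - 2 = 5$)
$U = 8$ ($U = 12 - 4 = 8$)
$O = \frac{3817}{527}$ ($O = \frac{367 + 3450}{522 + 5} = \frac{3817}{527} \approx 7.2429$)
$\left(U - 0 \left(-7\right)\right) O = \left(8 - 0 \left(-7\right)\right) \frac{3817}{527} = \left(8 - 0\right) \frac{3817}{527} = \left(8 + 0\right) \frac{3817}{527} = 8 \cdot \frac{3817}{527} = \frac{30536}{527}$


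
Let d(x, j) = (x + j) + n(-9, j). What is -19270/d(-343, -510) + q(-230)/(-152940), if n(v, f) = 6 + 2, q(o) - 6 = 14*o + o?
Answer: 49167733/2153905 ≈ 22.827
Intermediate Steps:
q(o) = 6 + 15*o (q(o) = 6 + (14*o + o) = 6 + 15*o)
n(v, f) = 8
d(x, j) = 8 + j + x (d(x, j) = (x + j) + 8 = (j + x) + 8 = 8 + j + x)
-19270/d(-343, -510) + q(-230)/(-152940) = -19270/(8 - 510 - 343) + (6 + 15*(-230))/(-152940) = -19270/(-845) + (6 - 3450)*(-1/152940) = -19270*(-1/845) - 3444*(-1/152940) = 3854/169 + 287/12745 = 49167733/2153905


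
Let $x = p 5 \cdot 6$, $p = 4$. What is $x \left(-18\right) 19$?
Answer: $-41040$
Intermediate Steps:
$x = 120$ ($x = 4 \cdot 5 \cdot 6 = 20 \cdot 6 = 120$)
$x \left(-18\right) 19 = 120 \left(-18\right) 19 = \left(-2160\right) 19 = -41040$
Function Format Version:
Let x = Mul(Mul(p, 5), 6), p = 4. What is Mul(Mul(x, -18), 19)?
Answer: -41040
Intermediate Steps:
x = 120 (x = Mul(Mul(4, 5), 6) = Mul(20, 6) = 120)
Mul(Mul(x, -18), 19) = Mul(Mul(120, -18), 19) = Mul(-2160, 19) = -41040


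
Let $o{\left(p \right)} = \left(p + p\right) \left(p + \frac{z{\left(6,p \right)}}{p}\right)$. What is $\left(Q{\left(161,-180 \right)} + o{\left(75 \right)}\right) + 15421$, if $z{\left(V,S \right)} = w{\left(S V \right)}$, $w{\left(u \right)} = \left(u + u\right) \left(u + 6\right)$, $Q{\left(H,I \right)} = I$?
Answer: $847291$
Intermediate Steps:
$w{\left(u \right)} = 2 u \left(6 + u\right)$
$z{\left(V,S \right)} = 2 S V \left(6 + S V\right)$
$o{\left(p \right)} = 2 p \left(72 + 73 p\right)$ ($o{\left(p \right)} = \left(p + p\right) \left(p + \frac{2 p 6 \left(6 + p 6\right)}{p}\right) = 2 p \left(p + \frac{2 p 6 \left(6 + 6 p\right)}{p}\right) = 2 p \left(p + \frac{12 p \left(6 + 6 p\right)}{p}\right) = 2 p \left(p + \left(72 + 72 p\right)\right) = 2 p \left(72 + 73 p\right)$)
$\left(Q{\left(161,-180 \right)} + o{\left(75 \right)}\right) + 15421 = \left(-180 + 2 \cdot 75 \left(72 + 73 \cdot 75\right)\right) + 15421 = \left(-180 + 2 \cdot 75 \left(72 + 5475\right)\right) + 15421 = \left(-180 + 2 \cdot 75 \cdot 5547\right) + 15421 = \left(-180 + 832050\right) + 15421 = 831870 + 15421 = 847291$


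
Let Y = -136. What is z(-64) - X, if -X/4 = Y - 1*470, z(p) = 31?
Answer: -2393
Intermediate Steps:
X = 2424 (X = -4*(-136 - 1*470) = -4*(-136 - 470) = -4*(-606) = 2424)
z(-64) - X = 31 - 1*2424 = 31 - 2424 = -2393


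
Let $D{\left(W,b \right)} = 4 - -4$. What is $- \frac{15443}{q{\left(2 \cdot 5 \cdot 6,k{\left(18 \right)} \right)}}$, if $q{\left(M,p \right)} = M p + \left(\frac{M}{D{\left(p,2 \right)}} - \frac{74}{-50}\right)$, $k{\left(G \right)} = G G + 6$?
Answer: $- \frac{772150}{990449} \approx -0.7796$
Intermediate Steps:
$D{\left(W,b \right)} = 8$ ($D{\left(W,b \right)} = 4 + 4 = 8$)
$k{\left(G \right)} = 6 + G^{2}$ ($k{\left(G \right)} = G^{2} + 6 = 6 + G^{2}$)
$q{\left(M,p \right)} = \frac{37}{25} + \frac{M}{8} + M p$ ($q{\left(M,p \right)} = M p + \left(\frac{M}{8} - \frac{74}{-50}\right) = M p + \left(M \frac{1}{8} - - \frac{37}{25}\right) = M p + \left(\frac{M}{8} + \frac{37}{25}\right) = M p + \left(\frac{37}{25} + \frac{M}{8}\right) = \frac{37}{25} + \frac{M}{8} + M p$)
$- \frac{15443}{q{\left(2 \cdot 5 \cdot 6,k{\left(18 \right)} \right)}} = - \frac{15443}{\frac{37}{25} + \frac{2 \cdot 5 \cdot 6}{8} + 2 \cdot 5 \cdot 6 \left(6 + 18^{2}\right)} = - \frac{15443}{\frac{37}{25} + \frac{10 \cdot 6}{8} + 10 \cdot 6 \left(6 + 324\right)} = - \frac{15443}{\frac{37}{25} + \frac{1}{8} \cdot 60 + 60 \cdot 330} = - \frac{15443}{\frac{37}{25} + \frac{15}{2} + 19800} = - \frac{15443}{\frac{990449}{50}} = \left(-15443\right) \frac{50}{990449} = - \frac{772150}{990449}$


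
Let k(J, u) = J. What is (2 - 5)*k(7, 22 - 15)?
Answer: -21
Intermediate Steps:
(2 - 5)*k(7, 22 - 15) = (2 - 5)*7 = -3*7 = -21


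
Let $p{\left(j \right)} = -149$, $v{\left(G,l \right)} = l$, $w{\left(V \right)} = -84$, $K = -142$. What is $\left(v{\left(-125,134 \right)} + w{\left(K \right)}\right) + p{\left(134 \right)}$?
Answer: $-99$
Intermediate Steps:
$\left(v{\left(-125,134 \right)} + w{\left(K \right)}\right) + p{\left(134 \right)} = \left(134 - 84\right) - 149 = 50 - 149 = -99$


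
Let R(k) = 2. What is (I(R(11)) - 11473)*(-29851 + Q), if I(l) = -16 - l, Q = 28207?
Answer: 18891204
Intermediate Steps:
(I(R(11)) - 11473)*(-29851 + Q) = ((-16 - 1*2) - 11473)*(-29851 + 28207) = ((-16 - 2) - 11473)*(-1644) = (-18 - 11473)*(-1644) = -11491*(-1644) = 18891204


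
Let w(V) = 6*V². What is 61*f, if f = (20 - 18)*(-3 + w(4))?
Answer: 11346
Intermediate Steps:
f = 186 (f = (20 - 18)*(-3 + 6*4²) = 2*(-3 + 6*16) = 2*(-3 + 96) = 2*93 = 186)
61*f = 61*186 = 11346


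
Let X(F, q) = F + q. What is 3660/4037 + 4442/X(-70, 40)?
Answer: -8911277/60555 ≈ -147.16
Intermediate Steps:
3660/4037 + 4442/X(-70, 40) = 3660/4037 + 4442/(-70 + 40) = 3660*(1/4037) + 4442/(-30) = 3660/4037 + 4442*(-1/30) = 3660/4037 - 2221/15 = -8911277/60555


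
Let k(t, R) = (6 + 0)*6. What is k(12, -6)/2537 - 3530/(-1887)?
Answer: 9023542/4787319 ≈ 1.8849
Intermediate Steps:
k(t, R) = 36 (k(t, R) = 6*6 = 36)
k(12, -6)/2537 - 3530/(-1887) = 36/2537 - 3530/(-1887) = 36*(1/2537) - 3530*(-1/1887) = 36/2537 + 3530/1887 = 9023542/4787319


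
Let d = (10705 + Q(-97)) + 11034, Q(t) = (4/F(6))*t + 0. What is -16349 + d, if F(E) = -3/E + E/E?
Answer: 4614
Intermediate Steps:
F(E) = 1 - 3/E (F(E) = -3/E + 1 = 1 - 3/E)
Q(t) = 8*t (Q(t) = (4/(((-3 + 6)/6)))*t + 0 = (4/(((⅙)*3)))*t + 0 = (4/(½))*t + 0 = (4*2)*t + 0 = 8*t + 0 = 8*t)
d = 20963 (d = (10705 + 8*(-97)) + 11034 = (10705 - 776) + 11034 = 9929 + 11034 = 20963)
-16349 + d = -16349 + 20963 = 4614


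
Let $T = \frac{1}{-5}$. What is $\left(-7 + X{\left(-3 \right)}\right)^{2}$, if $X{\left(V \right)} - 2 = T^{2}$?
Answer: $\frac{15376}{625} \approx 24.602$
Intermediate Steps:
$T = - \frac{1}{5} \approx -0.2$
$X{\left(V \right)} = \frac{51}{25}$ ($X{\left(V \right)} = 2 + \left(- \frac{1}{5}\right)^{2} = 2 + \frac{1}{25} = \frac{51}{25}$)
$\left(-7 + X{\left(-3 \right)}\right)^{2} = \left(-7 + \frac{51}{25}\right)^{2} = \left(- \frac{124}{25}\right)^{2} = \frac{15376}{625}$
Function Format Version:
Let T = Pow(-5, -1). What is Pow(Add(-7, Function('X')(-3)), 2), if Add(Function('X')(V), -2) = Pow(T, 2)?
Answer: Rational(15376, 625) ≈ 24.602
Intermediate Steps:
T = Rational(-1, 5) ≈ -0.20000
Function('X')(V) = Rational(51, 25) (Function('X')(V) = Add(2, Pow(Rational(-1, 5), 2)) = Add(2, Rational(1, 25)) = Rational(51, 25))
Pow(Add(-7, Function('X')(-3)), 2) = Pow(Add(-7, Rational(51, 25)), 2) = Pow(Rational(-124, 25), 2) = Rational(15376, 625)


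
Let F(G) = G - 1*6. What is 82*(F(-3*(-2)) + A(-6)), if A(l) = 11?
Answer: 902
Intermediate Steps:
F(G) = -6 + G (F(G) = G - 6 = -6 + G)
82*(F(-3*(-2)) + A(-6)) = 82*((-6 - 3*(-2)) + 11) = 82*((-6 + 6) + 11) = 82*(0 + 11) = 82*11 = 902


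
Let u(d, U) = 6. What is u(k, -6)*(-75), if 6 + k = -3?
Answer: -450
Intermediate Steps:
k = -9 (k = -6 - 3 = -9)
u(k, -6)*(-75) = 6*(-75) = -450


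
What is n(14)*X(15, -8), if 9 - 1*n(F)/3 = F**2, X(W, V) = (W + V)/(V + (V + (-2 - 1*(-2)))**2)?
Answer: -561/8 ≈ -70.125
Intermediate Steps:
X(W, V) = (V + W)/(V + V**2) (X(W, V) = (V + W)/(V + (V + (-2 + 2))**2) = (V + W)/(V + (V + 0)**2) = (V + W)/(V + V**2))
n(F) = 27 - 3*F**2
n(14)*X(15, -8) = (27 - 3*14**2)*((-8 + 15)/((-8)*(1 - 8))) = (27 - 3*196)*(-1/8*7/(-7)) = (27 - 588)*(-1/8*(-1/7)*7) = -561*1/8 = -561/8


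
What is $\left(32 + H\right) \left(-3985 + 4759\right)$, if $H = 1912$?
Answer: $1504656$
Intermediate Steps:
$\left(32 + H\right) \left(-3985 + 4759\right) = \left(32 + 1912\right) \left(-3985 + 4759\right) = 1944 \cdot 774 = 1504656$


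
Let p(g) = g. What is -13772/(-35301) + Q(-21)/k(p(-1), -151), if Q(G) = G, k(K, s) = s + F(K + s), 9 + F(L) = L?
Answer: 1679395/3671304 ≈ 0.45744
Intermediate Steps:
F(L) = -9 + L
k(K, s) = -9 + K + 2*s (k(K, s) = s + (-9 + (K + s)) = s + (-9 + K + s) = -9 + K + 2*s)
-13772/(-35301) + Q(-21)/k(p(-1), -151) = -13772/(-35301) - 21/(-9 - 1 + 2*(-151)) = -13772*(-1/35301) - 21/(-9 - 1 - 302) = 13772/35301 - 21/(-312) = 13772/35301 - 21*(-1/312) = 13772/35301 + 7/104 = 1679395/3671304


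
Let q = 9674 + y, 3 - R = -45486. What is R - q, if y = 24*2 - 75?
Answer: 35842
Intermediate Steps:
y = -27 (y = 48 - 75 = -27)
R = 45489 (R = 3 - 1*(-45486) = 3 + 45486 = 45489)
q = 9647 (q = 9674 - 27 = 9647)
R - q = 45489 - 1*9647 = 45489 - 9647 = 35842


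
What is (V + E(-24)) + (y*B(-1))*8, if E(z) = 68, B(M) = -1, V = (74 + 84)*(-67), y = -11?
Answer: -10430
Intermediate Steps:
V = -10586 (V = 158*(-67) = -10586)
(V + E(-24)) + (y*B(-1))*8 = (-10586 + 68) - 11*(-1)*8 = -10518 + 11*8 = -10518 + 88 = -10430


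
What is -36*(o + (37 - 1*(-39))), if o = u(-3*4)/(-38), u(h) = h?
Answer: -52200/19 ≈ -2747.4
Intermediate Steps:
o = 6/19 (o = -3*4/(-38) = -12*(-1/38) = 6/19 ≈ 0.31579)
-36*(o + (37 - 1*(-39))) = -36*(6/19 + (37 - 1*(-39))) = -36*(6/19 + (37 + 39)) = -36*(6/19 + 76) = -36*1450/19 = -52200/19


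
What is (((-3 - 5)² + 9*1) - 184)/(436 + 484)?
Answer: -111/920 ≈ -0.12065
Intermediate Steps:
(((-3 - 5)² + 9*1) - 184)/(436 + 484) = (((-8)² + 9) - 184)/920 = ((64 + 9) - 184)*(1/920) = (73 - 184)*(1/920) = -111*1/920 = -111/920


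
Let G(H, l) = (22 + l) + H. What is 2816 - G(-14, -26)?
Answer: 2834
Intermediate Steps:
G(H, l) = 22 + H + l
2816 - G(-14, -26) = 2816 - (22 - 14 - 26) = 2816 - 1*(-18) = 2816 + 18 = 2834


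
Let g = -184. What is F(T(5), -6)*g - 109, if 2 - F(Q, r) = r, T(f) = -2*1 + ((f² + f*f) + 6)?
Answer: -1581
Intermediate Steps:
T(f) = 4 + 2*f² (T(f) = -2 + ((f² + f²) + 6) = -2 + (2*f² + 6) = -2 + (6 + 2*f²) = 4 + 2*f²)
F(Q, r) = 2 - r
F(T(5), -6)*g - 109 = (2 - 1*(-6))*(-184) - 109 = (2 + 6)*(-184) - 109 = 8*(-184) - 109 = -1472 - 109 = -1581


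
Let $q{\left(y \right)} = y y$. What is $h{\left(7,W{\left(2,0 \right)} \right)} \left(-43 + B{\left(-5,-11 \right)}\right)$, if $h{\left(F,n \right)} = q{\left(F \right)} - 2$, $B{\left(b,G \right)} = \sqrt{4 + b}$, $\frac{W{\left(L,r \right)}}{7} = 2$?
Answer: $-2021 + 47 i \approx -2021.0 + 47.0 i$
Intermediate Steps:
$q{\left(y \right)} = y^{2}$
$W{\left(L,r \right)} = 14$ ($W{\left(L,r \right)} = 7 \cdot 2 = 14$)
$h{\left(F,n \right)} = -2 + F^{2}$ ($h{\left(F,n \right)} = F^{2} - 2 = -2 + F^{2}$)
$h{\left(7,W{\left(2,0 \right)} \right)} \left(-43 + B{\left(-5,-11 \right)}\right) = \left(-2 + 7^{2}\right) \left(-43 + \sqrt{4 - 5}\right) = \left(-2 + 49\right) \left(-43 + \sqrt{-1}\right) = 47 \left(-43 + i\right) = -2021 + 47 i$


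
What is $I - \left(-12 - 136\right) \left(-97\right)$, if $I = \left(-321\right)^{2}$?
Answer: $88685$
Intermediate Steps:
$I = 103041$
$I - \left(-12 - 136\right) \left(-97\right) = 103041 - \left(-12 - 136\right) \left(-97\right) = 103041 - \left(-148\right) \left(-97\right) = 103041 - 14356 = 88685$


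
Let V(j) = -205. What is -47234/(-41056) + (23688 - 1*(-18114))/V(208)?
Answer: -853269971/4208240 ≈ -202.76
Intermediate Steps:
-47234/(-41056) + (23688 - 1*(-18114))/V(208) = -47234/(-41056) + (23688 - 1*(-18114))/(-205) = -47234*(-1/41056) + (23688 + 18114)*(-1/205) = 23617/20528 + 41802*(-1/205) = 23617/20528 - 41802/205 = -853269971/4208240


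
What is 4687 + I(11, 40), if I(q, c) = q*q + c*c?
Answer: 6408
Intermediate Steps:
I(q, c) = c² + q² (I(q, c) = q² + c² = c² + q²)
4687 + I(11, 40) = 4687 + (40² + 11²) = 4687 + (1600 + 121) = 4687 + 1721 = 6408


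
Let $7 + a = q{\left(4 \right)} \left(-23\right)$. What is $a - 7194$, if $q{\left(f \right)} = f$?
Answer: $-7293$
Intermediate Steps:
$a = -99$ ($a = -7 + 4 \left(-23\right) = -7 - 92 = -99$)
$a - 7194 = -99 - 7194 = -7293$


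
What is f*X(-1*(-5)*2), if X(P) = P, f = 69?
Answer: 690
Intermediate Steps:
f*X(-1*(-5)*2) = 69*(-1*(-5)*2) = 69*(5*2) = 69*10 = 690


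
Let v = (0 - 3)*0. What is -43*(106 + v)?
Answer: -4558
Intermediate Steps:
v = 0 (v = -3*0 = 0)
-43*(106 + v) = -43*(106 + 0) = -43*106 = -4558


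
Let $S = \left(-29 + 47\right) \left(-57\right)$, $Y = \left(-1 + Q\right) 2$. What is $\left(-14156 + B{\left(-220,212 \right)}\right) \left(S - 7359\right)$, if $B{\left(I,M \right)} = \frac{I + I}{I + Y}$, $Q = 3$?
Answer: $\frac{1068128815}{9} \approx 1.1868 \cdot 10^{8}$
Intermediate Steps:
$Y = 4$ ($Y = \left(-1 + 3\right) 2 = 2 \cdot 2 = 4$)
$S = -1026$ ($S = 18 \left(-57\right) = -1026$)
$B{\left(I,M \right)} = \frac{2 I}{4 + I}$ ($B{\left(I,M \right)} = \frac{I + I}{I + 4} = \frac{2 I}{4 + I}$)
$\left(-14156 + B{\left(-220,212 \right)}\right) \left(S - 7359\right) = \left(-14156 + 2 \left(-220\right) \frac{1}{4 - 220}\right) \left(-1026 - 7359\right) = \left(-14156 + 2 \left(-220\right) \frac{1}{-216}\right) \left(-8385\right) = \left(-14156 + 2 \left(-220\right) \left(- \frac{1}{216}\right)\right) \left(-8385\right) = \left(-14156 + \frac{55}{27}\right) \left(-8385\right) = \left(- \frac{382157}{27}\right) \left(-8385\right) = \frac{1068128815}{9}$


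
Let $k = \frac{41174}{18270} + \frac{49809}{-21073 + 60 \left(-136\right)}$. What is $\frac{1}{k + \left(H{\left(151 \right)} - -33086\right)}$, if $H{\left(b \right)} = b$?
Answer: $\frac{38149065}{1267981446913} \approx 3.0086 \cdot 10^{-5}$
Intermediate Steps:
$k = \frac{20973508}{38149065}$ ($k = 41174 \cdot \frac{1}{18270} + \frac{49809}{-21073 - 8160} = \frac{2941}{1305} + \frac{49809}{-29233} = \frac{2941}{1305} + 49809 \left(- \frac{1}{29233}\right) = \frac{2941}{1305} - \frac{49809}{29233} = \frac{20973508}{38149065} \approx 0.54978$)
$\frac{1}{k + \left(H{\left(151 \right)} - -33086\right)} = \frac{1}{\frac{20973508}{38149065} + \left(151 - -33086\right)} = \frac{1}{\frac{20973508}{38149065} + \left(151 + 33086\right)} = \frac{1}{\frac{20973508}{38149065} + 33237} = \frac{1}{\frac{1267981446913}{38149065}} = \frac{38149065}{1267981446913}$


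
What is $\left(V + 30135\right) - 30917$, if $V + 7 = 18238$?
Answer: $17449$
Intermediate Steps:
$V = 18231$ ($V = -7 + 18238 = 18231$)
$\left(V + 30135\right) - 30917 = \left(18231 + 30135\right) - 30917 = 48366 - 30917 = 17449$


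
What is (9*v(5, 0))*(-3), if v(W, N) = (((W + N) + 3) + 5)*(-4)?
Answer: 1404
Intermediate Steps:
v(W, N) = -32 - 4*N - 4*W (v(W, N) = (((N + W) + 3) + 5)*(-4) = ((3 + N + W) + 5)*(-4) = (8 + N + W)*(-4) = -32 - 4*N - 4*W)
(9*v(5, 0))*(-3) = (9*(-32 - 4*0 - 4*5))*(-3) = (9*(-32 + 0 - 20))*(-3) = (9*(-52))*(-3) = -468*(-3) = 1404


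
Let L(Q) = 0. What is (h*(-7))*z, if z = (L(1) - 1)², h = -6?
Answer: 42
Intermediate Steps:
z = 1 (z = (0 - 1)² = (-1)² = 1)
(h*(-7))*z = -6*(-7)*1 = 42*1 = 42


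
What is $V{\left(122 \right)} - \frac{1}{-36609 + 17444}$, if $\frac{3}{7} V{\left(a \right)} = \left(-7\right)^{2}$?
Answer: $\frac{6573598}{57495} \approx 114.33$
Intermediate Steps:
$V{\left(a \right)} = \frac{343}{3}$ ($V{\left(a \right)} = \frac{7 \left(-7\right)^{2}}{3} = \frac{7}{3} \cdot 49 = \frac{343}{3}$)
$V{\left(122 \right)} - \frac{1}{-36609 + 17444} = \frac{343}{3} - \frac{1}{-36609 + 17444} = \frac{343}{3} - \frac{1}{-19165} = \frac{343}{3} - - \frac{1}{19165} = \frac{343}{3} + \frac{1}{19165} = \frac{6573598}{57495}$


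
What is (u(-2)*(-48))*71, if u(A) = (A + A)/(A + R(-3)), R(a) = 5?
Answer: 4544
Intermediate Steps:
u(A) = 2*A/(5 + A) (u(A) = (A + A)/(A + 5) = (2*A)/(5 + A) = 2*A/(5 + A))
(u(-2)*(-48))*71 = ((2*(-2)/(5 - 2))*(-48))*71 = ((2*(-2)/3)*(-48))*71 = ((2*(-2)*(1/3))*(-48))*71 = -4/3*(-48)*71 = 64*71 = 4544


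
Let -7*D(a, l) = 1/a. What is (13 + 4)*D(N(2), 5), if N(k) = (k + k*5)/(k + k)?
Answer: -17/21 ≈ -0.80952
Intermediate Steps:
N(k) = 3 (N(k) = (k + 5*k)/((2*k)) = (6*k)*(1/(2*k)) = 3)
D(a, l) = -1/(7*a)
(13 + 4)*D(N(2), 5) = (13 + 4)*(-⅐/3) = 17*(-⅐*⅓) = 17*(-1/21) = -17/21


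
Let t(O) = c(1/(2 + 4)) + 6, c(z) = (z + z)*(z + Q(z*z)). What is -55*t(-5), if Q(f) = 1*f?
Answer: -36025/108 ≈ -333.56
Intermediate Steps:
Q(f) = f
c(z) = 2*z*(z + z**2) (c(z) = (z + z)*(z + z*z) = (2*z)*(z + z**2) = 2*z*(z + z**2))
t(O) = 655/108 (t(O) = 2*(1/(2 + 4))**2*(1 + 1/(2 + 4)) + 6 = 2*(1/6)**2*(1 + 1/6) + 6 = 2*(1/36)*(7/6) + 6 = 7/108 + 6 = 655/108)
-55*t(-5) = -55*655/108 = -36025/108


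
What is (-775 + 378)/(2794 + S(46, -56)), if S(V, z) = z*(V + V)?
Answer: 397/2358 ≈ 0.16836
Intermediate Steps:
S(V, z) = 2*V*z (S(V, z) = z*(2*V) = 2*V*z)
(-775 + 378)/(2794 + S(46, -56)) = (-775 + 378)/(2794 + 2*46*(-56)) = -397/(2794 - 5152) = -397/(-2358) = -397*(-1/2358) = 397/2358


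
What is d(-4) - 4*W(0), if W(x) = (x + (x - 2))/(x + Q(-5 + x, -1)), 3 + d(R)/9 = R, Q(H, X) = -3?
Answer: -197/3 ≈ -65.667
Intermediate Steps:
d(R) = -27 + 9*R
W(x) = (-2 + 2*x)/(-3 + x) (W(x) = (x + (x - 2))/(x - 3) = (x + (-2 + x))/(-3 + x) = (-2 + 2*x)/(-3 + x))
d(-4) - 4*W(0) = (-27 + 9*(-4)) - 8*(-1 + 0)/(-3 + 0) = (-27 - 36) - 8*(-1)/(-3) = -63 - 8*(-1)*(-1)/3 = -63 - 4*2/3 = -63 - 8/3 = -197/3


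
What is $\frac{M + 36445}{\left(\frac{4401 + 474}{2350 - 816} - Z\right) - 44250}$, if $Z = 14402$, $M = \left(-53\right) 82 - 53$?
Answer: $- \frac{3781428}{6920561} \approx -0.5464$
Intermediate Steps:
$M = -4399$ ($M = -4346 - 53 = -4399$)
$\frac{M + 36445}{\left(\frac{4401 + 474}{2350 - 816} - Z\right) - 44250} = \frac{-4399 + 36445}{\left(\frac{4401 + 474}{2350 - 816} - 14402\right) - 44250} = \frac{32046}{\left(\frac{4875}{1534} - 14402\right) - 44250} = \frac{32046}{\left(4875 \cdot \frac{1}{1534} - 14402\right) - 44250} = \frac{32046}{\left(\frac{375}{118} - 14402\right) - 44250} = \frac{32046}{- \frac{1699061}{118} - 44250} = \frac{32046}{- \frac{6920561}{118}} = 32046 \left(- \frac{118}{6920561}\right) = - \frac{3781428}{6920561}$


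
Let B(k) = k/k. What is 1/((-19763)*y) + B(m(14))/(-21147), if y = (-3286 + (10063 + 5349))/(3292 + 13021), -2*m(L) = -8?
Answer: -64957461/563088542254 ≈ -0.00011536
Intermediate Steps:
m(L) = 4 (m(L) = -½*(-8) = 4)
B(k) = 1
y = 12126/16313 (y = (-3286 + 15412)/16313 = 12126*(1/16313) = 12126/16313 ≈ 0.74333)
1/((-19763)*y) + B(m(14))/(-21147) = 1/((-19763)*(12126/16313)) + 1/(-21147) = -1/19763*16313/12126 + 1*(-1/21147) = -16313/239646138 - 1/21147 = -64957461/563088542254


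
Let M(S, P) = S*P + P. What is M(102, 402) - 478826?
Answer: -437420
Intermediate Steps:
M(S, P) = P + P*S (M(S, P) = P*S + P = P + P*S)
M(102, 402) - 478826 = 402*(1 + 102) - 478826 = 402*103 - 478826 = 41406 - 478826 = -437420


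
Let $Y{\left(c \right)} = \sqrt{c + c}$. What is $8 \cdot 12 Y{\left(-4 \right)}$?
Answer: $192 i \sqrt{2} \approx 271.53 i$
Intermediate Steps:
$Y{\left(c \right)} = \sqrt{2} \sqrt{c}$ ($Y{\left(c \right)} = \sqrt{2 c} = \sqrt{2} \sqrt{c}$)
$8 \cdot 12 Y{\left(-4 \right)} = 8 \cdot 12 \sqrt{2} \sqrt{-4} = 96 \sqrt{2} \cdot 2 i = 96 \cdot 2 i \sqrt{2} = 192 i \sqrt{2}$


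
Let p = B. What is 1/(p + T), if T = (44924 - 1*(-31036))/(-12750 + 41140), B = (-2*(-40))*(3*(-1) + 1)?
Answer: -2839/446644 ≈ -0.0063563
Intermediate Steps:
B = -160 (B = 80*(-3 + 1) = 80*(-2) = -160)
p = -160
T = 7596/2839 (T = (44924 + 31036)/28390 = 75960*(1/28390) = 7596/2839 ≈ 2.6756)
1/(p + T) = 1/(-160 + 7596/2839) = 1/(-446644/2839) = -2839/446644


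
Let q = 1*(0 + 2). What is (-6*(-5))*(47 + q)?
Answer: 1470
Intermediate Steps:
q = 2 (q = 1*2 = 2)
(-6*(-5))*(47 + q) = (-6*(-5))*(47 + 2) = 30*49 = 1470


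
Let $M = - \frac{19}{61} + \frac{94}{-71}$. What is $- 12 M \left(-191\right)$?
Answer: $- \frac{16234236}{4331} \approx -3748.4$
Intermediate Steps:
$M = - \frac{7083}{4331}$ ($M = \left(-19\right) \frac{1}{61} + 94 \left(- \frac{1}{71}\right) = - \frac{19}{61} - \frac{94}{71} = - \frac{7083}{4331} \approx -1.6354$)
$- 12 M \left(-191\right) = \left(-12\right) \left(- \frac{7083}{4331}\right) \left(-191\right) = \frac{84996}{4331} \left(-191\right) = - \frac{16234236}{4331}$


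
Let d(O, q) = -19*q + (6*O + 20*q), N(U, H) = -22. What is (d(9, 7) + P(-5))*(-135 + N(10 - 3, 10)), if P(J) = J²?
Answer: -13502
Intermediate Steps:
d(O, q) = q + 6*O
(d(9, 7) + P(-5))*(-135 + N(10 - 3, 10)) = ((7 + 6*9) + (-5)²)*(-135 - 22) = ((7 + 54) + 25)*(-157) = (61 + 25)*(-157) = 86*(-157) = -13502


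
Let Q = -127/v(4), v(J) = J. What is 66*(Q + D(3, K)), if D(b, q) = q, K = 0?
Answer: -4191/2 ≈ -2095.5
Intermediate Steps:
Q = -127/4 ≈ -31.750
66*(Q + D(3, K)) = 66*(-127/4 + 0) = 66*(-127/4) = -4191/2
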